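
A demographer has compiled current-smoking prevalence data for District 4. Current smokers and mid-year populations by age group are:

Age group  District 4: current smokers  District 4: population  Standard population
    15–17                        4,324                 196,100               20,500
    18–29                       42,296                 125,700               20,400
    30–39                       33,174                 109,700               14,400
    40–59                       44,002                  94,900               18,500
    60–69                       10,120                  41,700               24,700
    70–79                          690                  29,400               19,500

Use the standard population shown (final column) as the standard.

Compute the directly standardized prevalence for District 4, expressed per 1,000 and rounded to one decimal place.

Age-specific rates per 1,000 for District 4: 22.050, 336.484, 302.407, 463.667, 242.686, 23.469.
Standard total = 118,000; weights = 0.1737, 0.1729, 0.1220, 0.1568, 0.2093, 0.1653.
Standardized rate: 0.1737×22.050 + 0.1729×336.484 + 0.1220×302.407 + 0.1568×463.667 + 0.2093×242.686 + 0.1653×23.469 = 226.2778 per 1,000.

226.3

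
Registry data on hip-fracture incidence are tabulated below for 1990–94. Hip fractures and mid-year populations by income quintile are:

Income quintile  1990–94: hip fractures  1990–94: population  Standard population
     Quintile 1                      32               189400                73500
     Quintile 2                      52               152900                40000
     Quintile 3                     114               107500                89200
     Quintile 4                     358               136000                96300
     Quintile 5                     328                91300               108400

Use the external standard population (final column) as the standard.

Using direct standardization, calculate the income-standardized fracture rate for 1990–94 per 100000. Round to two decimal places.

187.42

Income-specific rates per 100000 for 1990–94: 16.90, 34.01, 106.05, 263.24, 359.26.
Standard total = 407400; weights = 0.1804, 0.0982, 0.2189, 0.2364, 0.2661.
Standardized rate: 0.1804×16.90 + 0.0982×34.01 + 0.2189×106.05 + 0.2364×263.24 + 0.2661×359.26 = 187.4186 per 100000.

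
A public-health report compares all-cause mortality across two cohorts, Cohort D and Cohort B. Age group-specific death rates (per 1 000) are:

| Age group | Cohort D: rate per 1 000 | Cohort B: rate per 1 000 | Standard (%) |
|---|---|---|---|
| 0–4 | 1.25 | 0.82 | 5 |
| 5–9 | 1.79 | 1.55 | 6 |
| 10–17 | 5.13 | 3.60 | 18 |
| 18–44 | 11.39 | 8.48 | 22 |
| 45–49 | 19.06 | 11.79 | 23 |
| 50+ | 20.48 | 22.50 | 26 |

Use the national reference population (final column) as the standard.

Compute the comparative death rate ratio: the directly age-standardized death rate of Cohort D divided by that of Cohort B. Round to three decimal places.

1.187

Standard weights: 0.05, 0.06, 0.18, 0.22, 0.23, 0.26.
Cohort D: 0.0500×1.25 + 0.0600×1.79 + 0.1800×5.13 + 0.2200×11.39 + 0.2300×19.06 + 0.2600×20.48 = 13.3077 per 1 000.
Cohort B: 0.0500×0.82 + 0.0600×1.55 + 0.1800×3.60 + 0.2200×8.48 + 0.2300×11.79 + 0.2600×22.50 = 11.2093 per 1 000.
Ratio = 13.3077 ÷ 11.2093 = 1.18720.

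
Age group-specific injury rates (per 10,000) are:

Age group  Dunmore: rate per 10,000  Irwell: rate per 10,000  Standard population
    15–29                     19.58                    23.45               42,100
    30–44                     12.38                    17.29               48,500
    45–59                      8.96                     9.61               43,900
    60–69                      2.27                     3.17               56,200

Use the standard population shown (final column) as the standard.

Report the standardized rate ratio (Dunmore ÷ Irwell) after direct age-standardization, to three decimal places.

0.802

Standard total = 190,700; weights = 0.2208, 0.2543, 0.2302, 0.2947.
Dunmore: 0.2208×19.58 + 0.2543×12.38 + 0.2302×8.96 + 0.2947×2.27 = 10.2028 per 10,000.
Irwell: 0.2208×23.45 + 0.2543×17.29 + 0.2302×9.61 + 0.2947×3.17 = 12.7207 per 10,000.
Ratio = 10.2028 ÷ 12.7207 = 0.80206.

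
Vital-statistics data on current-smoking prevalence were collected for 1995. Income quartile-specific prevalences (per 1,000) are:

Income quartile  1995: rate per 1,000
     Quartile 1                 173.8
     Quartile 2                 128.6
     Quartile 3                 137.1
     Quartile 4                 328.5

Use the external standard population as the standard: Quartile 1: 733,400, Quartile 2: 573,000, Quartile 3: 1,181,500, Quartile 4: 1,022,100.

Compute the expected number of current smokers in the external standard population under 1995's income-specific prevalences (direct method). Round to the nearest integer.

698896

Expected current smokers = Σ (standard pop × income-specific rate ÷ 1,000)
= 733,400×173.8/1,000 + 573,000×128.6/1,000 + 1,181,500×137.1/1,000 + 1,022,100×328.5/1,000
= 127464.92 + 73687.80 + 161983.65 + 335759.85 = 698896.22.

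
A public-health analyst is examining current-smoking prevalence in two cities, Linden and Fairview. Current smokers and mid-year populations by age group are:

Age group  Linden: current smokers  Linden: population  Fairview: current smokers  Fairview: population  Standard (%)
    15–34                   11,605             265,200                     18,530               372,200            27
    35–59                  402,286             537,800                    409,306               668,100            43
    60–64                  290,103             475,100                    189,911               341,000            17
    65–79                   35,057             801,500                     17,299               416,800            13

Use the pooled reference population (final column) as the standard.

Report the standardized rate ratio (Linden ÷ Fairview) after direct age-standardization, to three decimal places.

1.175

Age-specific rates per 1,000 for Linden: 43.759, 748.022, 610.615, 43.739.
For Fairview: 49.785, 612.642, 556.924, 41.504.
Standard weights: 0.27, 0.43, 0.17, 0.13.
Linden: 0.2700×43.759 + 0.4300×748.022 + 0.1700×610.615 + 0.1300×43.739 = 442.9549 per 1,000.
Fairview: 0.2700×49.785 + 0.4300×612.642 + 0.1700×556.924 + 0.1300×41.504 = 376.9505 per 1,000.
Ratio = 442.9549 ÷ 376.9505 = 1.17510.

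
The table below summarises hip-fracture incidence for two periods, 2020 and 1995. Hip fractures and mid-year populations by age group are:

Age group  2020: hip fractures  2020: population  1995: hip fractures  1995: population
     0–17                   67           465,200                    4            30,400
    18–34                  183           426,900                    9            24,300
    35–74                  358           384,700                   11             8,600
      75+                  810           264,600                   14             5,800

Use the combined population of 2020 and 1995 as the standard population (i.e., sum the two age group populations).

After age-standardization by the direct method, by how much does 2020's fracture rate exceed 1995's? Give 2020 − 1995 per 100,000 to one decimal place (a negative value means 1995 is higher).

4.4

Age-specific rates per 100,000 for 2020: 14.40, 42.87, 93.06, 306.12.
For 1995: 13.16, 37.04, 127.91, 241.38.
Combined standard total = 1,610,500; weights = 0.3077, 0.2802, 0.2442, 0.1679.
2020: 0.3077×14.40 + 0.2802×42.87 + 0.2442×93.06 + 0.1679×306.12 = 90.5652 per 100,000.
1995: 0.3077×13.16 + 0.2802×37.04 + 0.2442×127.91 + 0.1679×241.38 = 86.1887 per 100,000.
Difference = 90.5652 − 86.1887 = 4.3765.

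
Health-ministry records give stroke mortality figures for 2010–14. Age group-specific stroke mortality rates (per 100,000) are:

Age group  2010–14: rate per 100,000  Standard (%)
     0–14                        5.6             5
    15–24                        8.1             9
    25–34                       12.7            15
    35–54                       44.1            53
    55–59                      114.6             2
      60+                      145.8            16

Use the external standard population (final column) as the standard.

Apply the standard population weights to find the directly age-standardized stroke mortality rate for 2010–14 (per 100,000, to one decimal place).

Standard weights: 0.05, 0.09, 0.15, 0.53, 0.02, 0.16.
Standardized rate: 0.0500×5.6 + 0.0900×8.1 + 0.1500×12.7 + 0.5300×44.1 + 0.0200×114.6 + 0.1600×145.8 = 51.9070 per 100,000.

51.9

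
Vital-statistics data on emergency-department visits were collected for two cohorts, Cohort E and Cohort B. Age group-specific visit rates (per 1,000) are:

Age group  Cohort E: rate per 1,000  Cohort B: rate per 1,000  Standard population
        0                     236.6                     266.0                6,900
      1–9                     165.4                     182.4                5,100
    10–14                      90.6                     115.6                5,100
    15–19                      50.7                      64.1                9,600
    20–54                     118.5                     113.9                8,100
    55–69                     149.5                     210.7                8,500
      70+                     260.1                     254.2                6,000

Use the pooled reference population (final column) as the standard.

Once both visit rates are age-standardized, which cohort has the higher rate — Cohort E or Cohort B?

Standard total = 49,300; weights = 0.1400, 0.1034, 0.1034, 0.1947, 0.1643, 0.1724, 0.1217.
Cohort E: 0.1400×236.6 + 0.1034×165.4 + 0.1034×90.6 + 0.1947×50.7 + 0.1643×118.5 + 0.1724×149.5 + 0.1217×260.1 = 146.3704 per 1,000.
Cohort B: 0.1400×266.0 + 0.1034×182.4 + 0.1034×115.6 + 0.1947×64.1 + 0.1643×113.9 + 0.1724×210.7 + 0.1217×254.2 = 166.5172 per 1,000.

Cohort B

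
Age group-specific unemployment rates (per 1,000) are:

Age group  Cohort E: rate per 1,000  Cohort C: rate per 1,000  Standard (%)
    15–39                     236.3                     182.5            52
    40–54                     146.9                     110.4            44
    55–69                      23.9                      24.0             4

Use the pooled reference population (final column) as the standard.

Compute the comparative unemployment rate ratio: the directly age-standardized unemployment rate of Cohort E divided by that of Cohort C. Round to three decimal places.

1.305

Standard weights: 0.52, 0.44, 0.04.
Cohort E: 0.5200×236.3 + 0.4400×146.9 + 0.0400×23.9 = 188.4680 per 1,000.
Cohort C: 0.5200×182.5 + 0.4400×110.4 + 0.0400×24.0 = 144.4360 per 1,000.
Ratio = 188.4680 ÷ 144.4360 = 1.30485.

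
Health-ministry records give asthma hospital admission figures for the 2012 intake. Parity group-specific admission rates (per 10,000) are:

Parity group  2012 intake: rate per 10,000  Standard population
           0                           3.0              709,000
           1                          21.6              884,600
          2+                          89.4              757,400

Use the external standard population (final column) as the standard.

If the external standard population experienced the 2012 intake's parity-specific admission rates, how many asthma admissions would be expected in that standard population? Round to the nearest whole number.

8895

Expected asthma admissions = Σ (standard pop × parity-specific rate ÷ 10,000)
= 709,000×3.0/10,000 + 884,600×21.6/10,000 + 757,400×89.4/10,000
= 212.70 + 1910.74 + 6771.16 = 8894.59.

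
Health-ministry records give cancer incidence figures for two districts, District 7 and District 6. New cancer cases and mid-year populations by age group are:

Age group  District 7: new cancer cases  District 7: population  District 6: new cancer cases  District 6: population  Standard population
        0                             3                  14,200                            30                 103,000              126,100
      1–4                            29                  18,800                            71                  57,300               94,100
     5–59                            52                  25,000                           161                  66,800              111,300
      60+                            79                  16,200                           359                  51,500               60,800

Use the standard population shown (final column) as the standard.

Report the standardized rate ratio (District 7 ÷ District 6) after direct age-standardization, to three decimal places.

0.828

Age-specific rates per 100,000 for District 7: 21.13, 154.26, 208.00, 487.65.
For District 6: 29.13, 123.91, 241.02, 697.09.
Standard total = 392,300; weights = 0.3214, 0.2399, 0.2837, 0.1550.
District 7: 0.3214×21.13 + 0.2399×154.26 + 0.2837×208.00 + 0.1550×487.65 = 178.3821 per 100,000.
District 6: 0.3214×29.13 + 0.2399×123.91 + 0.2837×241.02 + 0.1550×697.09 = 215.5006 per 100,000.
Ratio = 178.3821 ÷ 215.5006 = 0.82776.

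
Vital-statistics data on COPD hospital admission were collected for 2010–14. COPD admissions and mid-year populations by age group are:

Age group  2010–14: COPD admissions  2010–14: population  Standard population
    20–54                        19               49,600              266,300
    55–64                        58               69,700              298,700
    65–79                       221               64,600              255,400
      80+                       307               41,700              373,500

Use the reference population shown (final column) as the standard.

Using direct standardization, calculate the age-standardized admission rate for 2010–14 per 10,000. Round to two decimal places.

Age-specific rates per 10,000 for 2010–14: 3.83, 8.32, 34.21, 73.62.
Standard total = 1,193,900; weights = 0.2231, 0.2502, 0.2139, 0.3128.
Standardized rate: 0.2231×3.83 + 0.2502×8.32 + 0.2139×34.21 + 0.3128×73.62 = 33.2863 per 10,000.

33.29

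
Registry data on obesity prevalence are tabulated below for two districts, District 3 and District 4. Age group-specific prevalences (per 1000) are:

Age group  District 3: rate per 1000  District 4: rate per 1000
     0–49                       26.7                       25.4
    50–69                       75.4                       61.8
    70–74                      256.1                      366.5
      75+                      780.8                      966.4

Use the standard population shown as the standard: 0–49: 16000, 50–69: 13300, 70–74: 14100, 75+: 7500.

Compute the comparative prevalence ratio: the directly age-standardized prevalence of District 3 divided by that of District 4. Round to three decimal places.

Standard total = 50900; weights = 0.3143, 0.2613, 0.2770, 0.1473.
District 3: 0.3143×26.7 + 0.2613×75.4 + 0.2770×256.1 + 0.1473×780.8 = 214.0870 per 1000.
District 4: 0.3143×25.4 + 0.2613×61.8 + 0.2770×366.5 + 0.1473×966.4 = 268.0548 per 1000.
Ratio = 214.0870 ÷ 268.0548 = 0.79867.

0.799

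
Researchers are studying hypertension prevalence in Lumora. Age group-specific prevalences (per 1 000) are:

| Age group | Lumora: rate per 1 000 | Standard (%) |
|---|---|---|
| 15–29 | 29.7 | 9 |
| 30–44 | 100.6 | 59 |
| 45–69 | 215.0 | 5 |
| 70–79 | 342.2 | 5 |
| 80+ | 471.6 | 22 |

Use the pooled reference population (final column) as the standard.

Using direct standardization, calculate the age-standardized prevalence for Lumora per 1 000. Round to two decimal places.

193.64

Standard weights: 0.09, 0.59, 0.05, 0.05, 0.22.
Standardized rate: 0.0900×29.7 + 0.5900×100.6 + 0.0500×215.0 + 0.0500×342.2 + 0.2200×471.6 = 193.6390 per 1 000.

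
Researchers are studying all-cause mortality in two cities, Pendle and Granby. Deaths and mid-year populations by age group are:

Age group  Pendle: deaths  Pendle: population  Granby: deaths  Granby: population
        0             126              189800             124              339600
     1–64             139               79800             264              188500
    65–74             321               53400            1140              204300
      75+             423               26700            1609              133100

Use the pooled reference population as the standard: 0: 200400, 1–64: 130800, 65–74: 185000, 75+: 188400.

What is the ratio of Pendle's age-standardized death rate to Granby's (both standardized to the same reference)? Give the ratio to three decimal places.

Age-specific rates per 1000 for Pendle: 0.664, 1.742, 6.011, 15.843.
For Granby: 0.365, 1.401, 5.580, 12.089.
Standard total = 704600; weights = 0.2844, 0.1856, 0.2626, 0.2674.
Pendle: 0.2844×0.664 + 0.1856×1.742 + 0.2626×6.011 + 0.2674×15.843 = 6.3266 per 1000.
Granby: 0.2844×0.365 + 0.1856×1.401 + 0.2626×5.580 + 0.2674×12.089 = 5.0613 per 1000.
Ratio = 6.3266 ÷ 5.0613 = 1.25000.

1.250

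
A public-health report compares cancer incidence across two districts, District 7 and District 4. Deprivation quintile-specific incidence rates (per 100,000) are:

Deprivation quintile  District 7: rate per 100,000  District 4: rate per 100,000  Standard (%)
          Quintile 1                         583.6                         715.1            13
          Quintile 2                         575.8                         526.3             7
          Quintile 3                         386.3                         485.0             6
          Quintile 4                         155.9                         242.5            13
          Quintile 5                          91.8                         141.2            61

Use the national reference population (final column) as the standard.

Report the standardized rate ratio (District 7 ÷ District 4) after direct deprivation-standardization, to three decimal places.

0.780

Standard weights: 0.13, 0.07, 0.06, 0.13, 0.61.
District 7: 0.1300×583.6 + 0.0700×575.8 + 0.0600×386.3 + 0.1300×155.9 + 0.6100×91.8 = 215.6170 per 100,000.
District 4: 0.1300×715.1 + 0.0700×526.3 + 0.0600×485.0 + 0.1300×242.5 + 0.6100×141.2 = 276.5610 per 100,000.
Ratio = 215.6170 ÷ 276.5610 = 0.77964.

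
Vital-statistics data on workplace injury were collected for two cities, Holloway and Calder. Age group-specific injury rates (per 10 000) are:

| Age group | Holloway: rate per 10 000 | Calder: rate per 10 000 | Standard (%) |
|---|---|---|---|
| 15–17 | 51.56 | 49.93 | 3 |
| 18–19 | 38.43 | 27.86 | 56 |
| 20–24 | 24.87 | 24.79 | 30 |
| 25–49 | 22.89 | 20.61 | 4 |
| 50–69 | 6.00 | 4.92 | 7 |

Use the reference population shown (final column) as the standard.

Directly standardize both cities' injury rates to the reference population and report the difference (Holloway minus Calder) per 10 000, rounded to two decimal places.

6.16

Standard weights: 0.03, 0.56, 0.30, 0.04, 0.07.
Holloway: 0.0300×51.56 + 0.5600×38.43 + 0.3000×24.87 + 0.0400×22.89 + 0.0700×6.00 = 31.8642 per 10 000.
Calder: 0.0300×49.93 + 0.5600×27.86 + 0.3000×24.79 + 0.0400×20.61 + 0.0700×4.92 = 25.7053 per 10 000.
Difference = 31.8642 − 25.7053 = 6.1589.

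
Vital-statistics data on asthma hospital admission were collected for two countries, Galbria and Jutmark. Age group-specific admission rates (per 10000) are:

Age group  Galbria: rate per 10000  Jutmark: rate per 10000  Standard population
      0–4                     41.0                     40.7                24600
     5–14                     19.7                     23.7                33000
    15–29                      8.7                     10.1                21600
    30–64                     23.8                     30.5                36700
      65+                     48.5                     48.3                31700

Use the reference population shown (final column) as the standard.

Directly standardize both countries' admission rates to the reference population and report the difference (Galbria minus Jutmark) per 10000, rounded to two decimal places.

Standard total = 147600; weights = 0.1667, 0.2236, 0.1463, 0.2486, 0.2148.
Galbria: 0.1667×41.0 + 0.2236×19.7 + 0.1463×8.7 + 0.2486×23.8 + 0.2148×48.5 = 28.8451 per 10000.
Jutmark: 0.1667×40.7 + 0.2236×23.7 + 0.1463×10.1 + 0.2486×30.5 + 0.2148×48.3 = 31.5172 per 10000.
Difference = 28.8451 − 31.5172 = -2.6722.

-2.67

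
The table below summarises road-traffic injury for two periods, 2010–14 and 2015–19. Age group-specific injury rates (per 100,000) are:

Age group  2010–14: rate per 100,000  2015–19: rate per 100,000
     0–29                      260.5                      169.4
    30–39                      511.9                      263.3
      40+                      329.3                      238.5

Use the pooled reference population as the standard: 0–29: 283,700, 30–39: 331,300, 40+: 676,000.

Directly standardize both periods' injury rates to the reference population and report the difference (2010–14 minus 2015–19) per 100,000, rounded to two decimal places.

Standard total = 1,291,000; weights = 0.2198, 0.2566, 0.5236.
2010–14: 0.2198×260.5 + 0.2566×511.9 + 0.5236×329.3 = 361.0404 per 100,000.
2015–19: 0.2198×169.4 + 0.2566×263.3 + 0.5236×238.5 = 229.6794 per 100,000.
Difference = 361.0404 − 229.6794 = 131.3610.

131.36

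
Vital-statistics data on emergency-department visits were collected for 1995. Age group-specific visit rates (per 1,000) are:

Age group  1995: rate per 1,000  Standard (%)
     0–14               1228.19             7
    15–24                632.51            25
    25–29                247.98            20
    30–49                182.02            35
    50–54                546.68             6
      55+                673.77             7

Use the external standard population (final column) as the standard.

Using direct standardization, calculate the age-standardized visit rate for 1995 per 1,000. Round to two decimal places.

437.37

Standard weights: 0.07, 0.25, 0.20, 0.35, 0.06, 0.07.
Standardized rate: 0.0700×1228.19 + 0.2500×632.51 + 0.2000×247.98 + 0.3500×182.02 + 0.0600×546.68 + 0.0700×673.77 = 437.3685 per 1,000.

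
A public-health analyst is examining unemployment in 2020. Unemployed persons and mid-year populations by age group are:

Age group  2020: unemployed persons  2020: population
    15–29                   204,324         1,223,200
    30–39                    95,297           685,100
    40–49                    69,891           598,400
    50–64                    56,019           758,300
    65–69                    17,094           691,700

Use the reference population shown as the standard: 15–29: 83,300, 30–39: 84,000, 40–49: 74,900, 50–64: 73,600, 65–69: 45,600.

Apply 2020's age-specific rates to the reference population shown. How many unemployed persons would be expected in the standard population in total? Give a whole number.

Age-specific rates per 1,000 for 2020: 167.041, 139.099, 116.796, 73.874, 24.713.
Expected unemployed persons = Σ (standard pop × age-specific rate ÷ 1,000)
= 83,300×167.041/1,000 + 84,000×139.099/1,000 + 74,900×116.796/1,000 + 73,600×73.874/1,000 + 45,600×24.713/1,000
= 13914.48 + 11684.35 + 8748.05 + 5437.16 + 1126.91 = 40910.96.

40911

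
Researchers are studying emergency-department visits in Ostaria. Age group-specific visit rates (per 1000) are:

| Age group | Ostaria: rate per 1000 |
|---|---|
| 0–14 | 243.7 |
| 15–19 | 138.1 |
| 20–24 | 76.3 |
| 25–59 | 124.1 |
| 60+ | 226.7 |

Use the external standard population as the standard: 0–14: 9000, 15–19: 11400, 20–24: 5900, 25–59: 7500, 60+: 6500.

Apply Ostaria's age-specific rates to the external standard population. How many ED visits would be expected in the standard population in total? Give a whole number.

6622

Expected ED visits = Σ (standard pop × age-specific rate ÷ 1000)
= 9000×243.7/1000 + 11400×138.1/1000 + 5900×76.3/1000 + 7500×124.1/1000 + 6500×226.7/1000
= 2193.30 + 1574.34 + 450.17 + 930.75 + 1473.55 = 6622.11.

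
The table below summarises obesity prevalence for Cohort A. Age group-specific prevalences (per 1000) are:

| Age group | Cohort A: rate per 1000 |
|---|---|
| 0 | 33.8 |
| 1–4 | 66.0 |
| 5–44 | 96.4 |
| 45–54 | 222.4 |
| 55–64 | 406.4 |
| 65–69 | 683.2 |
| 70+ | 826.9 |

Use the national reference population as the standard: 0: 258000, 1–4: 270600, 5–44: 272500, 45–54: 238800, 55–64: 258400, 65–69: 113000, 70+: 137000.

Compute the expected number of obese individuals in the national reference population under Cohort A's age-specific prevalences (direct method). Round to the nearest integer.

Expected obese individuals = Σ (standard pop × age-specific rate ÷ 1000)
= 258000×33.8/1000 + 270600×66.0/1000 + 272500×96.4/1000 + 238800×222.4/1000 + 258400×406.4/1000 + 113000×683.2/1000 + 137000×826.9/1000
= 8720.40 + 17859.60 + 26269.00 + 53109.12 + 105013.76 + 77201.60 + 113285.30 = 401458.78.

401459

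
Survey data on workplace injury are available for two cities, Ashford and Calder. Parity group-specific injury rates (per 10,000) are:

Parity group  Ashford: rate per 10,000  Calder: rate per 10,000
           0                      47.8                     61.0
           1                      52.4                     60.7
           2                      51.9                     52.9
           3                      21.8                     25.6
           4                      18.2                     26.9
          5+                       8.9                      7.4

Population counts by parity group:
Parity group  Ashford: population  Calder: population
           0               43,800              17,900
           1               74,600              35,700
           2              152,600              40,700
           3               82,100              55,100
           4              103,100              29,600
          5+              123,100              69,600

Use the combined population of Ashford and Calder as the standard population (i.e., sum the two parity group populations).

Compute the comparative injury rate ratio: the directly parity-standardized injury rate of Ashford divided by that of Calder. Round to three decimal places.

0.887

Combined standard total = 827,900; weights = 0.0745, 0.1332, 0.2335, 0.1657, 0.1603, 0.2328.
Ashford: 0.0745×47.8 + 0.1332×52.4 + 0.2335×51.9 + 0.1657×21.8 + 0.1603×18.2 + 0.2328×8.9 = 31.2627 per 10,000.
Calder: 0.0745×61.0 + 0.1332×60.7 + 0.2335×52.9 + 0.1657×25.6 + 0.1603×26.9 + 0.2328×7.4 = 35.2608 per 10,000.
Ratio = 31.2627 ÷ 35.2608 = 0.88661.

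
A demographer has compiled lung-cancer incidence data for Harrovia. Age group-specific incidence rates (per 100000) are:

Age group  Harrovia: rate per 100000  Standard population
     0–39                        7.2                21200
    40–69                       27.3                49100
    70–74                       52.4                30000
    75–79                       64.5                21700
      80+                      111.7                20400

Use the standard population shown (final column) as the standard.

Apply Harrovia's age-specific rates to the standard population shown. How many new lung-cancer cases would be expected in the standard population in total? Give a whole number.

Expected new lung-cancer cases = Σ (standard pop × age-specific rate ÷ 100000)
= 21200×7.2/100000 + 49100×27.3/100000 + 30000×52.4/100000 + 21700×64.5/100000 + 20400×111.7/100000
= 1.53 + 13.40 + 15.72 + 14.00 + 22.79 = 67.43.

67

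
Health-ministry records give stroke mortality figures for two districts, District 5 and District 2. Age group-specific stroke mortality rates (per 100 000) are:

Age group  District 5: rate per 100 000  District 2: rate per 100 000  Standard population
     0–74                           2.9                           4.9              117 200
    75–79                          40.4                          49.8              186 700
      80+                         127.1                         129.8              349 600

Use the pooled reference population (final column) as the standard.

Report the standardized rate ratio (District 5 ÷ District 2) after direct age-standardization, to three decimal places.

Standard total = 653 500; weights = 0.1793, 0.2857, 0.5350.
District 5: 0.1793×2.9 + 0.2857×40.4 + 0.5350×127.1 = 80.0562 per 100 000.
District 2: 0.1793×4.9 + 0.2857×49.8 + 0.5350×129.8 = 84.5448 per 100 000.
Ratio = 80.0562 ÷ 84.5448 = 0.94691.

0.947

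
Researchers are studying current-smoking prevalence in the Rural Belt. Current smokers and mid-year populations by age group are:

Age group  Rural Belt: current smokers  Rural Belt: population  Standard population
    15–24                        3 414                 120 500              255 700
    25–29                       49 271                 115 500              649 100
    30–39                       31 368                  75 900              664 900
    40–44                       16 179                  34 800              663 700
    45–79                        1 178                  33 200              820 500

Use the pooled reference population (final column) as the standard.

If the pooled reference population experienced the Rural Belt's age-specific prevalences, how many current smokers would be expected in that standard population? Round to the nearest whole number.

896610

Age-specific rates per 1 000 for the Rural Belt: 28.332, 426.589, 413.281, 464.914, 35.482.
Expected current smokers = Σ (standard pop × age-specific rate ÷ 1 000)
= 255 700×28.332/1 000 + 649 100×426.589/1 000 + 664 900×413.281/1 000 + 663 700×464.914/1 000 + 820 500×35.482/1 000
= 7244.48 + 276898.75 + 274790.29 + 308563.28 + 29112.92 = 896609.73.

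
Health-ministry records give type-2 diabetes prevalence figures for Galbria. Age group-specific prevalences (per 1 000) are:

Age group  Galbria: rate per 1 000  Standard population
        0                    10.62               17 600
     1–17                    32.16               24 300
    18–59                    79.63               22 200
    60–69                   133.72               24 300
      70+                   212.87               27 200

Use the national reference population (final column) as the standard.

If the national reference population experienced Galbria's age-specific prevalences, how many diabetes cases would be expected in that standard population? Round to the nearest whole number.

11776

Expected diabetes cases = Σ (standard pop × age-specific rate ÷ 1 000)
= 17 600×10.62/1 000 + 24 300×32.16/1 000 + 22 200×79.63/1 000 + 24 300×133.72/1 000 + 27 200×212.87/1 000
= 186.91 + 781.49 + 1767.79 + 3249.40 + 5790.06 = 11775.65.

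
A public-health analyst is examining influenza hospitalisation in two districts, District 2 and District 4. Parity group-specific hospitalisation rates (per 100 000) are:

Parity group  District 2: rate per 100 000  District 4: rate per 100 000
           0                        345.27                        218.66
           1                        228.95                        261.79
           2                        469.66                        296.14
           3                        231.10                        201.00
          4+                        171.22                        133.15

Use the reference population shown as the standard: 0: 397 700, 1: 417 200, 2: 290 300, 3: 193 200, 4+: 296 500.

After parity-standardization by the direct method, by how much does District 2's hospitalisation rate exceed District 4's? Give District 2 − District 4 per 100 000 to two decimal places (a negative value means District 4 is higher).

65.29

Standard total = 1 594 900; weights = 0.2494, 0.2616, 0.1820, 0.1211, 0.1859.
District 2: 0.2494×345.27 + 0.2616×228.95 + 0.1820×469.66 + 0.1211×231.10 + 0.1859×171.22 = 291.2969 per 100 000.
District 4: 0.2494×218.66 + 0.2616×261.79 + 0.1820×296.14 + 0.1211×201.00 + 0.1859×133.15 = 226.0088 per 100 000.
Difference = 291.2969 − 226.0088 = 65.2880.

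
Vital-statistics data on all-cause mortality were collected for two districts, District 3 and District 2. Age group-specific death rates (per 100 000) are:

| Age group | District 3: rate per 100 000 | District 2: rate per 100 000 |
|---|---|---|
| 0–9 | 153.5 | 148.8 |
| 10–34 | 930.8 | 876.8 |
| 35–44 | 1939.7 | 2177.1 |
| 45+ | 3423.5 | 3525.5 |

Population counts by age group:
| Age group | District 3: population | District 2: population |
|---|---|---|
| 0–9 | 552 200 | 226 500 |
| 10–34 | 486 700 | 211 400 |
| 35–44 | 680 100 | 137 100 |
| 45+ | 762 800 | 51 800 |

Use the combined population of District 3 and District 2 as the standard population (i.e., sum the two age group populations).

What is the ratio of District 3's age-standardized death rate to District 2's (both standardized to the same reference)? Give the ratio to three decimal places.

0.956

Combined standard total = 3 108 600; weights = 0.2505, 0.2246, 0.2629, 0.2620.
District 3: 0.2505×153.5 + 0.2246×930.8 + 0.2629×1939.7 + 0.2620×3423.5 = 1654.5158 per 100 000.
District 2: 0.2505×148.8 + 0.2246×876.8 + 0.2629×2177.1 + 0.2620×3525.5 = 1730.3491 per 100 000.
Ratio = 1654.5158 ÷ 1730.3491 = 0.95617.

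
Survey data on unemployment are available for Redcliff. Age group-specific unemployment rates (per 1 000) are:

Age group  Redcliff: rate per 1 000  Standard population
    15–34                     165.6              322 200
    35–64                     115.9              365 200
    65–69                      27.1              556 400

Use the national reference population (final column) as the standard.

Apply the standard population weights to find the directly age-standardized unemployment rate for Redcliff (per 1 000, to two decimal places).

Standard total = 1 243 800; weights = 0.2590, 0.2936, 0.4473.
Standardized rate: 0.2590×165.6 + 0.2936×115.9 + 0.4473×27.1 = 89.0508 per 1 000.

89.05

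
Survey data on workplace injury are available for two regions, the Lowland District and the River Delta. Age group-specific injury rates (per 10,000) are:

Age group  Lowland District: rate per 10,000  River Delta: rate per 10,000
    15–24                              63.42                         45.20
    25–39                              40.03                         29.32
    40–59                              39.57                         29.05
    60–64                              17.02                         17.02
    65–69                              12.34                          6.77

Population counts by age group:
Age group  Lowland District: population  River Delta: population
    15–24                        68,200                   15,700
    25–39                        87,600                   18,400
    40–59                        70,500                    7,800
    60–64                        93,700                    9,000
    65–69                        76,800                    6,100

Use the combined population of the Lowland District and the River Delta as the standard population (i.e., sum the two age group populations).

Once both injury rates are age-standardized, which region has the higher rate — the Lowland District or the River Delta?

Lowland District

Combined standard total = 453,800; weights = 0.1849, 0.2336, 0.1725, 0.2263, 0.1827.
The Lowland District: 0.1849×63.42 + 0.2336×40.03 + 0.1725×39.57 + 0.2263×17.02 + 0.1827×12.34 = 34.0092 per 10,000.
The River Delta: 0.1849×45.20 + 0.2336×29.32 + 0.1725×29.05 + 0.2263×17.02 + 0.1827×6.77 = 25.3063 per 10,000.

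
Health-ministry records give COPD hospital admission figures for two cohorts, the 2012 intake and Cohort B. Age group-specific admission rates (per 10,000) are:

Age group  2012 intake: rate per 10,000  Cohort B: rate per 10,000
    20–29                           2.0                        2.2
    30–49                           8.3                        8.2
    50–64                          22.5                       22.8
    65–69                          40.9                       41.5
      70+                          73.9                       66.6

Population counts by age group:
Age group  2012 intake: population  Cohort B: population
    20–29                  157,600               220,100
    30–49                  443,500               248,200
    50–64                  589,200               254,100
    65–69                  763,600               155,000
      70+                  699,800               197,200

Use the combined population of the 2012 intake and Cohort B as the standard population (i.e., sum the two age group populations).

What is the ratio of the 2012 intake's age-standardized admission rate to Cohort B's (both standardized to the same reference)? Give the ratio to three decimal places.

1.046

Combined standard total = 3,728,300; weights = 0.1013, 0.1855, 0.2262, 0.2464, 0.2406.
The 2012 intake: 0.1013×2.0 + 0.1855×8.3 + 0.2262×22.5 + 0.2464×40.9 + 0.2406×73.9 = 34.6887 per 10,000.
Cohort B: 0.1013×2.2 + 0.1855×8.2 + 0.2262×22.8 + 0.2464×41.5 + 0.2406×66.6 = 33.1498 per 10,000.
Ratio = 34.6887 ÷ 33.1498 = 1.04642.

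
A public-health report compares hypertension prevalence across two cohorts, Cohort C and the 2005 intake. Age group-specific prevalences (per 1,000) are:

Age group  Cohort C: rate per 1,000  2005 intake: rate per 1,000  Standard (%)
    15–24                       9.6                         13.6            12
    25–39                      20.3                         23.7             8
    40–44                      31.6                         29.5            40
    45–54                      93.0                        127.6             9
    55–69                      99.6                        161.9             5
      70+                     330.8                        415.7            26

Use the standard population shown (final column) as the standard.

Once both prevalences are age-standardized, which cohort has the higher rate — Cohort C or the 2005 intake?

2005 intake

Standard weights: 0.12, 0.08, 0.40, 0.09, 0.05, 0.26.
Cohort C: 0.1200×9.6 + 0.0800×20.3 + 0.4000×31.6 + 0.0900×93.0 + 0.0500×99.6 + 0.2600×330.8 = 114.7740 per 1,000.
The 2005 intake: 0.1200×13.6 + 0.0800×23.7 + 0.4000×29.5 + 0.0900×127.6 + 0.0500×161.9 + 0.2600×415.7 = 142.9890 per 1,000.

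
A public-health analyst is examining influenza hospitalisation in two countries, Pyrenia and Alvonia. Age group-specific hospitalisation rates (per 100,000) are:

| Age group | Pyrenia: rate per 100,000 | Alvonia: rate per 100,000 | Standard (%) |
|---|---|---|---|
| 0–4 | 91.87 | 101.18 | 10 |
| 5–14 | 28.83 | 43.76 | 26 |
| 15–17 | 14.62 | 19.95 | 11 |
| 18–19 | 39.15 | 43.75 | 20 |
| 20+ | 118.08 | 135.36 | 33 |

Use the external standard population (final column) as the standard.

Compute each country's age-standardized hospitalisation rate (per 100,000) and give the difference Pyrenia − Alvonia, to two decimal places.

Standard weights: 0.10, 0.26, 0.11, 0.20, 0.33.
Pyrenia: 0.1000×91.87 + 0.2600×28.83 + 0.1100×14.62 + 0.2000×39.15 + 0.3300×118.08 = 65.0874 per 100,000.
Alvonia: 0.1000×101.18 + 0.2600×43.76 + 0.1100×19.95 + 0.2000×43.75 + 0.3300×135.36 = 77.1089 per 100,000.
Difference = 65.0874 − 77.1089 = -12.0215.

-12.02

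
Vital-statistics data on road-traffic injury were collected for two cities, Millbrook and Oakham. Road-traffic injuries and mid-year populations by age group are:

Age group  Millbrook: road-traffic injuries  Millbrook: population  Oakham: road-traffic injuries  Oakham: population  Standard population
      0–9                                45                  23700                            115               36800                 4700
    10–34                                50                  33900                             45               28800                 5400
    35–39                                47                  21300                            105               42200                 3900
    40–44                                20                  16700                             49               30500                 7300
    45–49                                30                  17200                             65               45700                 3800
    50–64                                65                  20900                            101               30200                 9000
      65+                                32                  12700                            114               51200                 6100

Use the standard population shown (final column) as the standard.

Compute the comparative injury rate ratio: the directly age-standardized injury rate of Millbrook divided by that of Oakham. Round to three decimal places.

0.899

Age-specific rates per 100000 for Millbrook: 189.87, 147.49, 220.66, 119.76, 174.42, 311.00, 251.97.
For Oakham: 312.50, 156.25, 248.82, 160.66, 142.23, 334.44, 222.66.
Standard total = 40200; weights = 0.1169, 0.1343, 0.0970, 0.1816, 0.0945, 0.2239, 0.1517.
Millbrook: 0.1169×189.87 + 0.1343×147.49 + 0.0970×220.66 + 0.1816×119.76 + 0.0945×174.42 + 0.2239×311.00 + 0.1517×251.97 = 209.5155 per 100000.
Oakham: 0.1169×312.50 + 0.1343×156.25 + 0.0970×248.82 + 0.1816×160.66 + 0.0945×142.23 + 0.2239×334.44 + 0.1517×222.66 = 232.9424 per 100000.
Ratio = 209.5155 ÷ 232.9424 = 0.89943.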